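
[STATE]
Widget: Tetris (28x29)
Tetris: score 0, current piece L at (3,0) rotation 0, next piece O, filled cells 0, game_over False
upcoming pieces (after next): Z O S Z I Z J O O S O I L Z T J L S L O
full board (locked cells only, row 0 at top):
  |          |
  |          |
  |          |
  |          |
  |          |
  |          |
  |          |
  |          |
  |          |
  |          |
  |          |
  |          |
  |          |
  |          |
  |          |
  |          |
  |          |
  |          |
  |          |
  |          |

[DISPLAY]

     ▒    │Next:            
   ▒▒▒    │▓▓               
          │▓▓               
          │                 
          │                 
          │                 
          │Score:           
          │0                
          │                 
          │                 
          │                 
          │                 
          │                 
          │                 
          │                 
          │                 
          │                 
          │                 
          │                 
          │                 
          │                 
          │                 
          │                 
          │                 
          │                 
          │                 
          │                 
          │                 
          │                 


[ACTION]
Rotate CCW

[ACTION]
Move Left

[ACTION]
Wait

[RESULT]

          │Next:            
  ▒▒      │▓▓               
   ▒      │▓▓               
   ▒      │                 
          │                 
          │                 
          │Score:           
          │0                
          │                 
          │                 
          │                 
          │                 
          │                 
          │                 
          │                 
          │                 
          │                 
          │                 
          │                 
          │                 
          │                 
          │                 
          │                 
          │                 
          │                 
          │                 
          │                 
          │                 
          │                 


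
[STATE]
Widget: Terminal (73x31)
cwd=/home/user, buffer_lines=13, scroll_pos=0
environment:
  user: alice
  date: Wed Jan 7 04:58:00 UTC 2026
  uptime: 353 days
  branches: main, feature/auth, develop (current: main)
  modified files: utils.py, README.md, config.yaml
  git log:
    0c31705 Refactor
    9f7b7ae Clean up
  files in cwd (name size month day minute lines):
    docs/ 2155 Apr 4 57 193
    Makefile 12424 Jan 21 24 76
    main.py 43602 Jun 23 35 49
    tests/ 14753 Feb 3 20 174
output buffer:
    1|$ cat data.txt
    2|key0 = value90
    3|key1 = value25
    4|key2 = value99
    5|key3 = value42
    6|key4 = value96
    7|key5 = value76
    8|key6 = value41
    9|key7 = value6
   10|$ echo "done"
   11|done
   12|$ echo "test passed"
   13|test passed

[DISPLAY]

$ cat data.txt                                                           
key0 = value90                                                           
key1 = value25                                                           
key2 = value99                                                           
key3 = value42                                                           
key4 = value96                                                           
key5 = value76                                                           
key6 = value41                                                           
key7 = value6                                                            
$ echo "done"                                                            
done                                                                     
$ echo "test passed"                                                     
test passed                                                              
$ █                                                                      
                                                                         
                                                                         
                                                                         
                                                                         
                                                                         
                                                                         
                                                                         
                                                                         
                                                                         
                                                                         
                                                                         
                                                                         
                                                                         
                                                                         
                                                                         
                                                                         
                                                                         


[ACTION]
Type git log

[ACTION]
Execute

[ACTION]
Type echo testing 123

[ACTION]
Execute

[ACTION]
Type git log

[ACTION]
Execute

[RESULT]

$ cat data.txt                                                           
key0 = value90                                                           
key1 = value25                                                           
key2 = value99                                                           
key3 = value42                                                           
key4 = value96                                                           
key5 = value76                                                           
key6 = value41                                                           
key7 = value6                                                            
$ echo "done"                                                            
done                                                                     
$ echo "test passed"                                                     
test passed                                                              
$ git log                                                                
0c31705 Refactor                                                         
9f7b7ae Clean up                                                         
$ echo testing 123                                                       
testing 123                                                              
$ git log                                                                
0c31705 Refactor                                                         
9f7b7ae Clean up                                                         
$ █                                                                      
                                                                         
                                                                         
                                                                         
                                                                         
                                                                         
                                                                         
                                                                         
                                                                         
                                                                         


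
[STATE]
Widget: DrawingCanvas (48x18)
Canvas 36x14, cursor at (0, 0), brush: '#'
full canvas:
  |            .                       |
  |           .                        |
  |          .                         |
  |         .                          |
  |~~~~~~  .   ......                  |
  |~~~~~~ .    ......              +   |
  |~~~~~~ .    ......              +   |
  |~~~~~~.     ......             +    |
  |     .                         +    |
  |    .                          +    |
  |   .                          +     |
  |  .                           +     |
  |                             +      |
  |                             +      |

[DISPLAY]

+           .                                   
           .                                    
          .                                     
         .                                      
~~~~~~  .   ......                              
~~~~~~ .    ......              +               
~~~~~~ .    ......              +               
~~~~~~.     ......             +                
     .                         +                
    .                          +                
   .                          +                 
  .                           +                 
                             +                  
                             +                  
                                                
                                                
                                                
                                                


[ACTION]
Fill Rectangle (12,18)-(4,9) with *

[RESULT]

+           .                                   
           .                                    
          .                                     
         .                                      
~~~~~~  .**********                             
~~~~~~ . **********             +               
~~~~~~ . **********             +               
~~~~~~.  **********            +                
     .   **********            +                
    .    **********            +                
   .     **********           +                 
  .      **********           +                 
         **********          +                  
                             +                  
                                                
                                                
                                                
                                                


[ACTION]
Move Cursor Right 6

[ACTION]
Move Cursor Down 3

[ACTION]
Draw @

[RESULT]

            .                                   
           .                                    
          .                                     
      @  .                                      
~~~~~~  .**********                             
~~~~~~ . **********             +               
~~~~~~ . **********             +               
~~~~~~.  **********            +                
     .   **********            +                
    .    **********            +                
   .     **********           +                 
  .      **********           +                 
         **********          +                  
                             +                  
                                                
                                                
                                                
                                                


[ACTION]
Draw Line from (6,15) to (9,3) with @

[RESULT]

            .                                   
           .                                    
          .                                     
      @  .                                      
~~~~~~  .**********                             
~~~~~~ . **********             +               
~~~~~~ . ****@@@***             +               
~~~~~~.  @@@@******            +                
     @@@@**********            +                
   @@    **********            +                
   .     **********           +                 
  .      **********           +                 
         **********          +                  
                             +                  
                                                
                                                
                                                
                                                


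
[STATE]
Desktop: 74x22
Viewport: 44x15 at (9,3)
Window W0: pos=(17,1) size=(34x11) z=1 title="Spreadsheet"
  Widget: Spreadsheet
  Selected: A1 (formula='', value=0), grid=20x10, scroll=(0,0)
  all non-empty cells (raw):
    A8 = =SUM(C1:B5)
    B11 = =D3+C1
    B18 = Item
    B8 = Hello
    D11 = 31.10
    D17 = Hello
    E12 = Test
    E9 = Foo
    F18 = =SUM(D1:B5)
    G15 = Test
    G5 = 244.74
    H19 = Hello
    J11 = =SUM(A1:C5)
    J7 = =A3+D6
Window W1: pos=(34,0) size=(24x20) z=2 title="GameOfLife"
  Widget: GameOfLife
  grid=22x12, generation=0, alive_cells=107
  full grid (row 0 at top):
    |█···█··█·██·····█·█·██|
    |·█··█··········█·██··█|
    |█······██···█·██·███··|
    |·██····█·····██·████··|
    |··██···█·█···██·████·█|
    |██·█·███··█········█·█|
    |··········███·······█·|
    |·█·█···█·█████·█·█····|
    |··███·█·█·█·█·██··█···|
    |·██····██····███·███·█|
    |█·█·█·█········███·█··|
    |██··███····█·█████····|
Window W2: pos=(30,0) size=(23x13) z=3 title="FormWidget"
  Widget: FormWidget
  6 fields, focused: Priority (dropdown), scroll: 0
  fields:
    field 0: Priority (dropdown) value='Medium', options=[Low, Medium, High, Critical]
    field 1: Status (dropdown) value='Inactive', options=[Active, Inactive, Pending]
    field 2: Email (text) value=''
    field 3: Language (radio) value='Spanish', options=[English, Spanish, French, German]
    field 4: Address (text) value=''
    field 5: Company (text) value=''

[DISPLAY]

        ┠────────────┃> Priority:   [Medi▼]┃
        ┃A1:         ┃  Status:     [Inac▼]┃
        ┃       A    ┃  Email:      [     ]┃
        ┃------------┃  Language:   ( ) Eng┃
        ┃  1      [0]┃  Address:    [     ]┃
        ┃  2        0┃  Company:    [     ]┃
        ┃  3        0┃                     ┃
        ┃  4        0┃                     ┃
        ┗━━━━━━━━━━━━┃                     ┃
                     ┗━━━━━━━━━━━━━━━━━━━━━┛
                         ┃·██····██····███·█
                         ┃█·█·█·█········███
                         ┃██··███····█·█████
                         ┃                  
                         ┃                  


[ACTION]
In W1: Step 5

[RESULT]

        ┠────────────┃> Priority:   [Medi▼]┃
        ┃A1:         ┃  Status:     [Inac▼]┃
        ┃       A    ┃  Email:      [     ]┃
        ┃------------┃  Language:   ( ) Eng┃
        ┃  1      [0]┃  Address:    [     ]┃
        ┃  2        0┃  Company:    [     ]┃
        ┃  3        0┃                     ┃
        ┃  4        0┃                     ┃
        ┗━━━━━━━━━━━━┃                     ┃
                     ┗━━━━━━━━━━━━━━━━━━━━━┛
                         ┃···██·█·█·········
                         ┃···██·█···········
                         ┃····██············
                         ┃                  
                         ┃                  


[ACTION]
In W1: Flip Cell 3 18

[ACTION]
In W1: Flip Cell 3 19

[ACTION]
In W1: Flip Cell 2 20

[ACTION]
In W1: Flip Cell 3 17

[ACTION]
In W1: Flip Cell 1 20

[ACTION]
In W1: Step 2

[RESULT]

        ┠────────────┃> Priority:   [Medi▼]┃
        ┃A1:         ┃  Status:     [Inac▼]┃
        ┃       A    ┃  Email:      [     ]┃
        ┃------------┃  Language:   ( ) Eng┃
        ┃  1      [0]┃  Address:    [     ]┃
        ┃  2        0┃  Company:    [     ]┃
        ┃  3        0┃                     ┃
        ┃  4        0┃                     ┃
        ┗━━━━━━━━━━━━┃                     ┃
                     ┗━━━━━━━━━━━━━━━━━━━━━┛
                         ┃······█···········
                         ┃···██·██··········
                         ┃····███···········
                         ┃                  
                         ┃                  


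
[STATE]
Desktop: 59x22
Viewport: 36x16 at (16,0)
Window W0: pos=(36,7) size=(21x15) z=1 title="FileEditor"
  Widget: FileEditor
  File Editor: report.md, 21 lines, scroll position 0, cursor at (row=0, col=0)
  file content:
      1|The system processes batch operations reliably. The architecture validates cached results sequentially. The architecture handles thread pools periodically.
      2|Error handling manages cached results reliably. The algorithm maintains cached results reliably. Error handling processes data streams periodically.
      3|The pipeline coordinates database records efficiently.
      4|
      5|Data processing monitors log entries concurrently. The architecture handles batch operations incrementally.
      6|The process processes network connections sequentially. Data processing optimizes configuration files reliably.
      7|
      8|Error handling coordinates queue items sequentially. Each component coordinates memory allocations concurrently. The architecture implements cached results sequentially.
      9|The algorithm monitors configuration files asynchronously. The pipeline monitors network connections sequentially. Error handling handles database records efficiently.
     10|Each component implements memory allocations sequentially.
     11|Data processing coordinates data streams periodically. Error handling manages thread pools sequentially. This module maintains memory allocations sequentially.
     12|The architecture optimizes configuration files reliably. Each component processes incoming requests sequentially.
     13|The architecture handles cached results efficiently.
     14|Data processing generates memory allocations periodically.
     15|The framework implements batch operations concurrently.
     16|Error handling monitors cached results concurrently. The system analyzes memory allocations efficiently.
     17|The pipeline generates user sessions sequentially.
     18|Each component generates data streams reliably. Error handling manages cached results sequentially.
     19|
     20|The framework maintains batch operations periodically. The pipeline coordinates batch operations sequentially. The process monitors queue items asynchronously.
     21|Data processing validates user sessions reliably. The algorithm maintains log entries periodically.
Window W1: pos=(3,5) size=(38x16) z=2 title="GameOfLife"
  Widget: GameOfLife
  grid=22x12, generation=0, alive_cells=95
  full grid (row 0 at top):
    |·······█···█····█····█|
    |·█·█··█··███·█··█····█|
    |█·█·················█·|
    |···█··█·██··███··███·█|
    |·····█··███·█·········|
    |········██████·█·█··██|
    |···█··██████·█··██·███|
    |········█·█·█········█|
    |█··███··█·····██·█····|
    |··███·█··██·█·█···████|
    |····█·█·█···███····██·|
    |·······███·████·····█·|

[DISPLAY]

                                    
                                    
                                    
                                    
                                    
━━━━━━━━━━━━━━━━━━━━━━━━┓           
                        ┃           
────────────────────────┨━━━━━━━━━━━
                        ┃eEditor    
····█····█              ┃───────────
·█··█····█              ┃system proc
········█·              ┃r handling 
███··███·█              ┃pipeline co
█·········              ┃           
██·█·█··██              ┃ processing
·█··██·███              ┃process pro


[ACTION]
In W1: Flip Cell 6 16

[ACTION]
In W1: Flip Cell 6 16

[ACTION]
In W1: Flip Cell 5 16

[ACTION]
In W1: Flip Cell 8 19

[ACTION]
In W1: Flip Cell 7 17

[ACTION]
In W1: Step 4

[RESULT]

                                    
                                    
                                    
                                    
                                    
━━━━━━━━━━━━━━━━━━━━━━━━┓           
                        ┃           
────────────────────────┨━━━━━━━━━━━
                        ┃eEditor    
··········              ┃───────────
··········              ┃system proc
··█████···              ┃r handling 
██·····█··              ┃pipeline co
·█·█···█··              ┃           
·····█··█·              ┃ processing
····██████              ┃process pro


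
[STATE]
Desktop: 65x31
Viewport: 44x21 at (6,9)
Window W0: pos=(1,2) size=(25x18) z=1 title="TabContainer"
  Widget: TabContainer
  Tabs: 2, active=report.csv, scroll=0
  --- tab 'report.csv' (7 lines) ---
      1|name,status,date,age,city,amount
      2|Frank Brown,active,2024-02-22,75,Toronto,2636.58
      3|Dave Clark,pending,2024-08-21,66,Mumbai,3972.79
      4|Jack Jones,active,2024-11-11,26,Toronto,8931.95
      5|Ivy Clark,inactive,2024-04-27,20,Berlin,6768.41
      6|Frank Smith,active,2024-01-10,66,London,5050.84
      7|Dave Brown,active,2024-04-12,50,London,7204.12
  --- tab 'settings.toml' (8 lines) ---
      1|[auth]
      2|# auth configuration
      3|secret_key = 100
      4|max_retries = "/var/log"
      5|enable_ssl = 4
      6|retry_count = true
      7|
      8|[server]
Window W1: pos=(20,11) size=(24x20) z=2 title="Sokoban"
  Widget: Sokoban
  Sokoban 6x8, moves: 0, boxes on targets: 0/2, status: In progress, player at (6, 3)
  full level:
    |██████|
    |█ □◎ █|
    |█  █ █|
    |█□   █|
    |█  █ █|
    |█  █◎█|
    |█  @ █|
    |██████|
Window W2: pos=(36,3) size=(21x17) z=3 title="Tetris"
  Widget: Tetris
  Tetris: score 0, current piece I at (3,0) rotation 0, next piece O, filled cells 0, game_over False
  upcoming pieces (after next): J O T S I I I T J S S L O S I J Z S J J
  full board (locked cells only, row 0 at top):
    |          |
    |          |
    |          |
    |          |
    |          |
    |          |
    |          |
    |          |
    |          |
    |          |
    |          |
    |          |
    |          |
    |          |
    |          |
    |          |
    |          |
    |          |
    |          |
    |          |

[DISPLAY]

 Clark,pending,2024┃          ┃          │  
 Jones,active,2024-┃          ┃          │  
Clark,inactive┏━━━━━━━━━━━━━━━┃          │  
k Smith,active┃ Sokoban       ┃          │Sc
 Brown,active,┠───────────────┃          │0 
              ┃██████         ┃          │  
              ┃█ □◎ █         ┃          │  
              ┃█  █ █         ┃          │  
              ┃█□   █         ┃          │  
              ┃█  █ █         ┃          │  
━━━━━━━━━━━━━━┃█  █◎█         ┗━━━━━━━━━━━━━
              ┃█  @ █                ┃      
              ┃██████                ┃      
              ┃Moves: 0  0/2         ┃      
              ┃                      ┃      
              ┃                      ┃      
              ┃                      ┃      
              ┃                      ┃      
              ┃                      ┃      
              ┃                      ┃      
              ┃                      ┃      


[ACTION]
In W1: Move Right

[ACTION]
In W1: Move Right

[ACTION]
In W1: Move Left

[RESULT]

 Clark,pending,2024┃          ┃          │  
 Jones,active,2024-┃          ┃          │  
Clark,inactive┏━━━━━━━━━━━━━━━┃          │  
k Smith,active┃ Sokoban       ┃          │Sc
 Brown,active,┠───────────────┃          │0 
              ┃██████         ┃          │  
              ┃█ □◎ █         ┃          │  
              ┃█  █ █         ┃          │  
              ┃█□   █         ┃          │  
              ┃█  █ █         ┃          │  
━━━━━━━━━━━━━━┃█  █◎█         ┗━━━━━━━━━━━━━
              ┃█  @ █                ┃      
              ┃██████                ┃      
              ┃Moves: 2  0/2         ┃      
              ┃                      ┃      
              ┃                      ┃      
              ┃                      ┃      
              ┃                      ┃      
              ┃                      ┃      
              ┃                      ┃      
              ┃                      ┃      


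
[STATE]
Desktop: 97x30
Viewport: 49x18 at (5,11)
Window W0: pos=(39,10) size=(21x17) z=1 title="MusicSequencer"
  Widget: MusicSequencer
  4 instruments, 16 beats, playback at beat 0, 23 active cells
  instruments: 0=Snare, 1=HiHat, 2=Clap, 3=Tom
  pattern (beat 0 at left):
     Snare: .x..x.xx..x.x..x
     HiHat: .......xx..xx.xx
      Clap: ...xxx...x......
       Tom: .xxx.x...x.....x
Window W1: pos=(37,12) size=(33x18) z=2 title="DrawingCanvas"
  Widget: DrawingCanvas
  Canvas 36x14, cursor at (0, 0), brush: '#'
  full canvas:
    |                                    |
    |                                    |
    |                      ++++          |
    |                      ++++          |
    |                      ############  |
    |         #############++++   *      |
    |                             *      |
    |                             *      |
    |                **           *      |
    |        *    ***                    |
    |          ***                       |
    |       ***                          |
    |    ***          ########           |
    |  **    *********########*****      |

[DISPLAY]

                                  ┃ MusicSequence
                                ┏━━━━━━━━━━━━━━━━
                                ┃ DrawingCanvas  
                                ┠────────────────
                                ┃+               
                                ┃                
                                ┃                
                                ┃                
                                ┃                
                                ┃         #######
                                ┃                
                                ┃                
                                ┃                
                                ┃        *    ***
                                ┃          ***   
                                ┃       ***      
                                ┃    ***         
                                ┃  **    ********


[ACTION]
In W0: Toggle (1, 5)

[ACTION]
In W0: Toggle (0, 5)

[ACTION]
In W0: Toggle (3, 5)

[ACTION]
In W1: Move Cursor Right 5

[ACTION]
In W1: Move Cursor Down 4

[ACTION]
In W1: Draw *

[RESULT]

                                  ┃ MusicSequence
                                ┏━━━━━━━━━━━━━━━━
                                ┃ DrawingCanvas  
                                ┠────────────────
                                ┃                
                                ┃                
                                ┃                
                                ┃                
                                ┃     *          
                                ┃         #######
                                ┃                
                                ┃                
                                ┃                
                                ┃        *    ***
                                ┃          ***   
                                ┃       ***      
                                ┃    ***         
                                ┃  **    ********


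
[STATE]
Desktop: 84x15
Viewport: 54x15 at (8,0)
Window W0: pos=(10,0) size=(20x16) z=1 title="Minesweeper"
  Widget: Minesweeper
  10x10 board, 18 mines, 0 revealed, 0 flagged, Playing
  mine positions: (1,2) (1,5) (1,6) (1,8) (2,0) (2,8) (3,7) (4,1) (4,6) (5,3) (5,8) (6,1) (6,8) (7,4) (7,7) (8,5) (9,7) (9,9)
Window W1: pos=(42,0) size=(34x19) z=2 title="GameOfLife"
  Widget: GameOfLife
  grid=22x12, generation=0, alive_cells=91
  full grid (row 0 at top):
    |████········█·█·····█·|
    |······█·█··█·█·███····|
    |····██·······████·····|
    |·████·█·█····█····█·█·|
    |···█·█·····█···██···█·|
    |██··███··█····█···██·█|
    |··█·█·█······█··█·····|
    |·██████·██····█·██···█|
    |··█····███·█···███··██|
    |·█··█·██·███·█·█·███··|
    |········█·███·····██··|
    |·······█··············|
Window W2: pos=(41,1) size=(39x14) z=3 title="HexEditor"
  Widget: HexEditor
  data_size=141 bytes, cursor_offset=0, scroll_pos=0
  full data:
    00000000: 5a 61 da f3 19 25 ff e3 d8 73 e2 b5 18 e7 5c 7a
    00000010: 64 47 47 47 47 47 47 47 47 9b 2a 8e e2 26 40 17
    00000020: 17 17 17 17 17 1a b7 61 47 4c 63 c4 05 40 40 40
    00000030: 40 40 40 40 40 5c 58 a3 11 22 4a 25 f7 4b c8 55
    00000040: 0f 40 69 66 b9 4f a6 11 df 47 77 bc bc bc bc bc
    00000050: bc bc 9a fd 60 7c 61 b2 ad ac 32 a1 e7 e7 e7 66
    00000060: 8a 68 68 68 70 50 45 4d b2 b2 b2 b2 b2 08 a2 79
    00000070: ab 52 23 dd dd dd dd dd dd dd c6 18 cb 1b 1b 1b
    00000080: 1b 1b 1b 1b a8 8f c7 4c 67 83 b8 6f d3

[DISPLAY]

  ┏━━━━━━━━━━━━━━━━━━┓            ┏━━━━━━━━━━━━━━━━━━━
  ┃ Minesweeper      ┃           ┏━━━━━━━━━━━━━━━━━━━━
  ┠──────────────────┨           ┃ HexEditor          
  ┃■■■■■■■■■■        ┃           ┠────────────────────
  ┃■■■■■■■■■■        ┃           ┃00000000  5A 61 da f
  ┃■■■■■■■■■■        ┃           ┃00000010  64 47 47 4
  ┃■■■■■■■■■■        ┃           ┃00000020  17 17 17 1
  ┃■■■■■■■■■■        ┃           ┃00000030  40 40 40 4
  ┃■■■■■■■■■■        ┃           ┃00000040  0f 40 69 6
  ┃■■■■■■■■■■        ┃           ┃00000050  bc bc 9a f
  ┃■■■■■■■■■■        ┃           ┃00000060  8a 68 68 6
  ┃■■■■■■■■■■        ┃           ┃00000070  ab 52 23 d
  ┃■■■■■■■■■■        ┃           ┃00000080  1b 1b 1b 1
  ┃                  ┃           ┃                    
  ┃                  ┃           ┗━━━━━━━━━━━━━━━━━━━━


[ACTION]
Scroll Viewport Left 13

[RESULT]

          ┏━━━━━━━━━━━━━━━━━━┓            ┏━━━━━━━━━━━
          ┃ Minesweeper      ┃           ┏━━━━━━━━━━━━
          ┠──────────────────┨           ┃ HexEditor  
          ┃■■■■■■■■■■        ┃           ┠────────────
          ┃■■■■■■■■■■        ┃           ┃00000000  5A
          ┃■■■■■■■■■■        ┃           ┃00000010  64
          ┃■■■■■■■■■■        ┃           ┃00000020  17
          ┃■■■■■■■■■■        ┃           ┃00000030  40
          ┃■■■■■■■■■■        ┃           ┃00000040  0f
          ┃■■■■■■■■■■        ┃           ┃00000050  bc
          ┃■■■■■■■■■■        ┃           ┃00000060  8a
          ┃■■■■■■■■■■        ┃           ┃00000070  ab
          ┃■■■■■■■■■■        ┃           ┃00000080  1b
          ┃                  ┃           ┃            
          ┃                  ┃           ┗━━━━━━━━━━━━


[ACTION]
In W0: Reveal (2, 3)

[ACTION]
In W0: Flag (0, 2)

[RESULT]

          ┏━━━━━━━━━━━━━━━━━━┓            ┏━━━━━━━━━━━
          ┃ Minesweeper      ┃           ┏━━━━━━━━━━━━
          ┠──────────────────┨           ┃ HexEditor  
          ┃■■⚑■■■■■■■        ┃           ┠────────────
          ┃■■■■■■■■■■        ┃           ┃00000000  5A
          ┃■■■1■■■■■■        ┃           ┃00000010  64
          ┃■■■■■■■■■■        ┃           ┃00000020  17
          ┃■■■■■■■■■■        ┃           ┃00000030  40
          ┃■■■■■■■■■■        ┃           ┃00000040  0f
          ┃■■■■■■■■■■        ┃           ┃00000050  bc
          ┃■■■■■■■■■■        ┃           ┃00000060  8a
          ┃■■■■■■■■■■        ┃           ┃00000070  ab
          ┃■■■■■■■■■■        ┃           ┃00000080  1b
          ┃                  ┃           ┃            
          ┃                  ┃           ┗━━━━━━━━━━━━


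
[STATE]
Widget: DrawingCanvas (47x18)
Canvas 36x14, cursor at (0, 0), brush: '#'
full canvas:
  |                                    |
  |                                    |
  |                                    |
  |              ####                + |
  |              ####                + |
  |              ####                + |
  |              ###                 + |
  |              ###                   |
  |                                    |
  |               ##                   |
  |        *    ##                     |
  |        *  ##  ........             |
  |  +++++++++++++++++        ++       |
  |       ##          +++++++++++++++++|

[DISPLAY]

+                                              
                                               
                                               
              ####                +            
              ####                +            
              ####                +            
              ###                 +            
              ###                              
                                               
               ##                              
        *    ##                                
        *  ##  ........                        
  +++++++++++++++++        ++                  
       ##          +++++++++++++++++           
                                               
                                               
                                               
                                               


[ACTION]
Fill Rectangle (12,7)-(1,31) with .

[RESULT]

+                                              
       .........................               
       .........................               
       .........................  +            
       .........................  +            
       .........................  +            
       .........................  +            
       .........................               
       .........................               
       .........................               
       .........................               
       .........................               
  +++++.........................               
       ##          +++++++++++++++++           
                                               
                                               
                                               
                                               


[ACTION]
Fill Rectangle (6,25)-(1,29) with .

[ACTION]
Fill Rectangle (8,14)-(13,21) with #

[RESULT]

+                                              
       .........................               
       .........................               
       .........................  +            
       .........................  +            
       .........................  +            
       .........................  +            
       .........................               
       .......########..........               
       .......########..........               
       .......########..........               
       .......########..........               
  +++++.......########..........               
       ##     ########++++++++++++++           
                                               
                                               
                                               
                                               


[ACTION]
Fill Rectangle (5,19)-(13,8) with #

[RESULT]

+                                              
       .........................               
       .........................               
       .........................  +            
       .........................  +            
       .############............  +            
       .############............  +            
       .############............               
       .##############..........               
       .##############..........               
       .##############..........               
       .##############..........               
  +++++.##############..........               
       ###############++++++++++++++           
                                               
                                               
                                               
                                               


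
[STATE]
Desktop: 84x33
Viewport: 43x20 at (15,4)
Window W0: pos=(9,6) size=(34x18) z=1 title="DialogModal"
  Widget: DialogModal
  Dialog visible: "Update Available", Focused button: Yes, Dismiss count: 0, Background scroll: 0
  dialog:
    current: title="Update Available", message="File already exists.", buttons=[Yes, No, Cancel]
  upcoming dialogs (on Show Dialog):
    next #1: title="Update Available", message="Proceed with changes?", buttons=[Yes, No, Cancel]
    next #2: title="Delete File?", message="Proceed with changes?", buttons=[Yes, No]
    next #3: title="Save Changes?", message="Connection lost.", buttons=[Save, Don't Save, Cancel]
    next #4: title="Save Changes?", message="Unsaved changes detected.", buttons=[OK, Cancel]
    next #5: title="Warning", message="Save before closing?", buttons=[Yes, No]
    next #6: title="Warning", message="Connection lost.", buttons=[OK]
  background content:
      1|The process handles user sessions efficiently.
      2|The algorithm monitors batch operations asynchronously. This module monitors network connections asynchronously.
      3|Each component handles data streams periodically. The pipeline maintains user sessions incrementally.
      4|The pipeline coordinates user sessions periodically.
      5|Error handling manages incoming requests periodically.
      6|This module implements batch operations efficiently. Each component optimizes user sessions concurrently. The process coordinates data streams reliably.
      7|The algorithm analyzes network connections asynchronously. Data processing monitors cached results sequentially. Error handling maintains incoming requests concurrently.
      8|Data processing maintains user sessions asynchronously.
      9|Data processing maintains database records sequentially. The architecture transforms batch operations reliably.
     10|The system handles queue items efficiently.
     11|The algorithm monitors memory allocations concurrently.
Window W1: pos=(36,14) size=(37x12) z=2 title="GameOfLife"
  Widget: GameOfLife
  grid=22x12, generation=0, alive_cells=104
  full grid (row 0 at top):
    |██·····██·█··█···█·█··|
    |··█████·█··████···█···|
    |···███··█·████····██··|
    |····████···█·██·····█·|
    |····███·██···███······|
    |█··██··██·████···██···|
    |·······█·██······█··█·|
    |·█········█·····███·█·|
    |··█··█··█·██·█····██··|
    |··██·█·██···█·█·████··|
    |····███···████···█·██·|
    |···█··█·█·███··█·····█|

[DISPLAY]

                                           
                                           
━━━━━━━━━━━━━━━━━━━━━━━━━━━┓               
ogModal                    ┃               
───────────────────────────┨               
rocess handles user session┃               
lgorithm monitors batch ope┃               
component handles data stre┃               
ipeline coordinates user se┃               
──────────────────────┐ing ┃               
   Update Available  ┏━━━━━━━━━━━━━━━━━━━━━
 File already exists.┃ GameOfLife          
 [Yes]  No   Cancel  ┠─────────────────────
─────────────────────┃Gen: 0               
ystem handles queue i┃···███··█·████····██·
lgorithm monitors mem┃····████···█·██·····█
                     ┃····███·██···███·····
                     ┃█··██··██·████···██··
                     ┃·······█·██······█··█
━━━━━━━━━━━━━━━━━━━━━┃·█········█·····███·█


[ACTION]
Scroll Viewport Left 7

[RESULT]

                                           
                                           
 ┏━━━━━━━━━━━━━━━━━━━━━━━━━━━━━━━━┓        
 ┃ DialogModal                    ┃        
 ┠────────────────────────────────┨        
 ┃The process handles user session┃        
 ┃The algorithm monitors batch ope┃        
 ┃Each component handles data stre┃        
 ┃The pipeline coordinates user se┃        
 ┃Erro┌──────────────────────┐ing ┃        
 ┃This│   Update Available  ┏━━━━━━━━━━━━━━
 ┃The │ File already exists.┃ GameOfLife   
 ┃Data│ [Yes]  No   Cancel  ┠──────────────
 ┃Data└─────────────────────┃Gen: 0        
 ┃The system handles queue i┃···███··█·████
 ┃The algorithm monitors mem┃····████···█·█
 ┃                          ┃····███·██···█
 ┃                          ┃█··██··██·████
 ┃                          ┃·······█·██···
 ┗━━━━━━━━━━━━━━━━━━━━━━━━━━┃·█········█···


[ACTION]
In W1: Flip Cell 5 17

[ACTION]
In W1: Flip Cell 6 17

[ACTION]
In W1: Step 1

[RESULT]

                                           
                                           
 ┏━━━━━━━━━━━━━━━━━━━━━━━━━━━━━━━━┓        
 ┃ DialogModal                    ┃        
 ┠────────────────────────────────┨        
 ┃The process handles user session┃        
 ┃The algorithm monitors batch ope┃        
 ┃Each component handles data stre┃        
 ┃The pipeline coordinates user se┃        
 ┃Erro┌──────────────────────┐ing ┃        
 ┃This│   Update Available  ┏━━━━━━━━━━━━━━
 ┃The │ File already exists.┃ GameOfLife   
 ┃Data│ [Yes]  No   Cancel  ┠──────────────
 ┃Data└─────────────────────┃Gen: 1        
 ┃The system handles queue i┃··█·····███···
 ┃The algorithm monitors mem┃···········█··
 ┃                          ┃·········█····
 ┃                          ┃···██······███
 ┃                          ┃·······█····█·
 ┗━━━━━━━━━━━━━━━━━━━━━━━━━━┃········█·····
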